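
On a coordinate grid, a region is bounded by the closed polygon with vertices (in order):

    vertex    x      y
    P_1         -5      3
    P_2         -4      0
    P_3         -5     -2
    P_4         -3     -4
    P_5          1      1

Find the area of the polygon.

21.5

Cross-terms: 12, 8, 14, 1, 8  ⇒  Σ = 43
Area = |Σ|/2 = 21.5.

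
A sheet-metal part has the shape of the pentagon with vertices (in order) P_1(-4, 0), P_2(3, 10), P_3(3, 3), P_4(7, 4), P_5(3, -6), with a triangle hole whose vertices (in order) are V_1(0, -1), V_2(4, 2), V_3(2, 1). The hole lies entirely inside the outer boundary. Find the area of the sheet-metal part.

Outer boundary:
Apply the shoelace formula: 2A = Σ (x_i·y_{i+1} − x_{i+1}·y_i), indices taken mod 5.
P_1→P_2: (-4)(10) − (3)(0) = -40
P_2→P_3: (3)(3) − (3)(10) = -21
P_3→P_4: (3)(4) − (7)(3) = -9
P_4→P_5: (7)(-6) − (3)(4) = -54
P_5→P_1: (3)(0) − (-4)(-6) = -24
Σ = -148
Area = |Σ|/2 = 74.
Hole:
Apply Gauss's area formula: 2A = Σ (x_i·y_{i+1} − x_{i+1}·y_i), indices taken mod 3.
V_1→V_2: (0)(2) − (4)(-1) = 4
V_2→V_3: (4)(1) − (2)(2) = 0
V_3→V_1: (2)(-1) − (0)(1) = -2
Σ = 2
Area = |Σ|/2 = 1.
Net area = 74 − 1 = 73.

73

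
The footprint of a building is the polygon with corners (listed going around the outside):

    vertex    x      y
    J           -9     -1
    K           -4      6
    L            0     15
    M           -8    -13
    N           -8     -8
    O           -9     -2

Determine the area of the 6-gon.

51.5

Apply the shoelace (surveyor's) formula: 2A = Σ (x_i·y_{i+1} − x_{i+1}·y_i), indices taken mod 6.
Σ = (-58) + (-60) + (120) + (-40) + (-56) + (-9) = -103
Area = |Σ|/2 = 51.5.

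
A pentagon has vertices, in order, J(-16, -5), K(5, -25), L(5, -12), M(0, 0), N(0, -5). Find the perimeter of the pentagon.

76

|JK| = √((21)² + (-20)²) = √841 = 29
|KL| = √((0)² + (13)²) = √169 = 13
|LM| = √((-5)² + (12)²) = √169 = 13
|MN| = √((0)² + (-5)²) = √25 = 5
|NJ| = √((-16)² + (0)²) = √256 = 16
Perimeter = 29 + 13 + 13 + 5 + 16 = 76.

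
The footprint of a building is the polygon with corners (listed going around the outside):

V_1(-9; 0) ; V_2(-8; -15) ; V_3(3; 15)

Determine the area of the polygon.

97.5

Σ = (135) + (-75) + (135) = 195
Area = |Σ|/2 = 97.5.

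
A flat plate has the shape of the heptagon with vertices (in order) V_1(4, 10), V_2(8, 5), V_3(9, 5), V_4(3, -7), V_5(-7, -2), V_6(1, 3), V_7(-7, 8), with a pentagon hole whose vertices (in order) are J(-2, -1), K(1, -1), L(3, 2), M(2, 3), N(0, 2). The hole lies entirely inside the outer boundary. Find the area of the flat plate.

134.5

Outer boundary:
Σ = (-60) + (-5) + (-78) + (-55) + (-19) + (29) + (-102) = -290
Area = |Σ|/2 = 145.
Hole:
Apply the surveyor's formula: 2A = Σ (x_i·y_{i+1} − x_{i+1}·y_i), indices taken mod 5.
Cross-terms: 3, 5, 5, 4, 4  ⇒  Σ = 21
Area = |Σ|/2 = 10.5.
Net area = 145 − 10.5 = 134.5.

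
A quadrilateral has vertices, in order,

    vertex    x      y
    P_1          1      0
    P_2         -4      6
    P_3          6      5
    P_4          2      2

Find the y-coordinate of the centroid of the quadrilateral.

3.8

Apply Gauss's area formula. First the cross-terms c_i = x_i·y_{i+1} − x_{i+1}·y_i:
  6, -56, 2, -2  ⇒  2A = -50, A = -25.
Then Σ (y_i + y_{i+1})·c_i = -570, so ȳ = -570 / (6·(-25)) = 3.8.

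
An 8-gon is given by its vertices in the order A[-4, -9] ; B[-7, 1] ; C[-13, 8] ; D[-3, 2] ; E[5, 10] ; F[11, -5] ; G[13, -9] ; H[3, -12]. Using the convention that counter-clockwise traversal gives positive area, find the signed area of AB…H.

Apply the shoelace (surveyor's) formula: 2A = Σ (x_i·y_{i+1} − x_{i+1}·y_i), indices taken mod 8.
Σ = (-67) + (-43) + (-2) + (-40) + (-135) + (-34) + (-129) + (-75) = -525
Signed area = Σ/2 = -262.5 (negative ⇒ clockwise traversal).

-262.5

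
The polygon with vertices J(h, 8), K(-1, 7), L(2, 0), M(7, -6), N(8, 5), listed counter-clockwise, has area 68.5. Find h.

4

Write out the shoelace sum; only the two edges meeting at J involve h:
2·Area = [(8·8 − h·5) + (h·7 − (-1)·8)] + 57
       = 2·h + 129 = 137
⇒ h = 4.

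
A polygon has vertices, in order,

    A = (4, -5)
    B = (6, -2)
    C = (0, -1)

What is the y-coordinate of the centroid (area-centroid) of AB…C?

-8/3

Apply the shoelace (surveyor's) formula. First the cross-terms c_i = x_i·y_{i+1} − x_{i+1}·y_i:
  22, -6, 4  ⇒  2A = 20, A = 10.
Then Σ (y_i + y_{i+1})·c_i = -160, so ȳ = -160 / (6·10) = -8/3.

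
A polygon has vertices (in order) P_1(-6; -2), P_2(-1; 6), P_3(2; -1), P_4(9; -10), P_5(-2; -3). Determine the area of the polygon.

60.5

P_1→P_2: (-6)(6) − (-1)(-2) = -38
P_2→P_3: (-1)(-1) − (2)(6) = -11
P_3→P_4: (2)(-10) − (9)(-1) = -11
P_4→P_5: (9)(-3) − (-2)(-10) = -47
P_5→P_1: (-2)(-2) − (-6)(-3) = -14
Σ = -121
Area = |Σ|/2 = 60.5.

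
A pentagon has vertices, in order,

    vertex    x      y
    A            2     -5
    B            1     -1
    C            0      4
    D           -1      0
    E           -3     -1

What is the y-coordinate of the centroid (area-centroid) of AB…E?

-31/29

Apply the surveyor's formula. First the cross-terms c_i = x_i·y_{i+1} − x_{i+1}·y_i:
  3, 4, 4, 1, 17  ⇒  2A = 29, A = 14.5.
Then Σ (y_i + y_{i+1})·c_i = -93, so ȳ = -93 / (6·14.5) = -31/29.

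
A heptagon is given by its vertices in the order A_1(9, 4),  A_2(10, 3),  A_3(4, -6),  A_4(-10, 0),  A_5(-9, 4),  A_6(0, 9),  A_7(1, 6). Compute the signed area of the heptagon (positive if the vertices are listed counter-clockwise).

-162.5

Apply Gauss's area formula: 2A = Σ (x_i·y_{i+1} − x_{i+1}·y_i), indices taken mod 7.
Cross-terms: -13, -72, -60, -40, -81, -9, -50  ⇒  Σ = -325
Signed area = Σ/2 = -162.5 (negative ⇒ clockwise traversal).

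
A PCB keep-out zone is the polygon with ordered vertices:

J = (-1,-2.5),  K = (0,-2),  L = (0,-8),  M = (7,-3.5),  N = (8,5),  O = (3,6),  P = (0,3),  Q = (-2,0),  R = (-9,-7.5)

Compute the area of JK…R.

Σ = (2) + (0) + (56) + (63) + (33) + (9) + (6) + (15) + (15) = 199
Area = |Σ|/2 = 99.5.

99.5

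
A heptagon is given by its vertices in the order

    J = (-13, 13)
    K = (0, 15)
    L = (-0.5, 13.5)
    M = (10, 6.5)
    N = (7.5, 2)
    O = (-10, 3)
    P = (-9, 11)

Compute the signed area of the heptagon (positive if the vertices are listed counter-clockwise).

Σ = (-195) + (7.5) + (-138.25) + (-28.75) + (42.5) + (-83) + (26) = -369
Signed area = Σ/2 = -184.5 (negative ⇒ clockwise traversal).

-184.5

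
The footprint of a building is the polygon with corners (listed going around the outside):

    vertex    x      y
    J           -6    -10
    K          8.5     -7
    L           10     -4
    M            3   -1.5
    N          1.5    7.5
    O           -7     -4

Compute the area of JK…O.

Apply the shoelace formula: 2A = Σ (x_i·y_{i+1} − x_{i+1}·y_i), indices taken mod 6.
Σ = (127) + (36) + (-3) + (24.75) + (46.5) + (46) = 277.25
Area = |Σ|/2 = 138.625.

138.625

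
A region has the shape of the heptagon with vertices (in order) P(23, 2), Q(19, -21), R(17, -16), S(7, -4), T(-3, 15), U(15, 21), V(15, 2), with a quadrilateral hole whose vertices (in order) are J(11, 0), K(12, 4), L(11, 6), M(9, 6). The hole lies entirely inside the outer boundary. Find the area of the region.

Outer boundary:
Apply the surveyor's formula: 2A = Σ (x_i·y_{i+1} − x_{i+1}·y_i), indices taken mod 7.
Σ = (-521) + (53) + (44) + (93) + (-288) + (-285) + (-16) = -920
Area = |Σ|/2 = 460.
Hole:
Apply Gauss's area formula: 2A = Σ (x_i·y_{i+1} − x_{i+1}·y_i), indices taken mod 4.
Cross-terms: 44, 28, 12, -66  ⇒  Σ = 18
Area = |Σ|/2 = 9.
Net area = 460 − 9 = 451.

451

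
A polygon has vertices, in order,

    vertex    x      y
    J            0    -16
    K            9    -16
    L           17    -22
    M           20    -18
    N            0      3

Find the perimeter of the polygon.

72

|JK| = √((9)² + (0)²) = √81 = 9
|KL| = √((8)² + (-6)²) = √100 = 10
|LM| = √((3)² + (4)²) = √25 = 5
|MN| = √((-20)² + (21)²) = √841 = 29
|NJ| = √((0)² + (-19)²) = √361 = 19
Perimeter = 9 + 10 + 5 + 29 + 19 = 72.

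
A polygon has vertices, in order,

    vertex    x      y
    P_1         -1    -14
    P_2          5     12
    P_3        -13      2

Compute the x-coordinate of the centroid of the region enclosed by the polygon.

Apply Gauss's area formula. First the cross-terms c_i = x_i·y_{i+1} − x_{i+1}·y_i:
  58, 166, 184  ⇒  2A = 408, A = 204.
Then Σ (x_i + x_{i+1})·c_i = -3672, so x̄ = -3672 / (6·204) = -3.

-3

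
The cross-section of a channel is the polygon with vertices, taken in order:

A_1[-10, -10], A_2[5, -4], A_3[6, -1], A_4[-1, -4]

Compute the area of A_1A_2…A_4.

Apply the surveyor's formula: 2A = Σ (x_i·y_{i+1} − x_{i+1}·y_i), indices taken mod 4.
Cross-terms: 90, 19, -25, -30  ⇒  Σ = 54
Area = |Σ|/2 = 27.

27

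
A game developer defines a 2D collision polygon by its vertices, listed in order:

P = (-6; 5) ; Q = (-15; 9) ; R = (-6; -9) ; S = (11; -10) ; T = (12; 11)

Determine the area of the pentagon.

368

Apply Gauss's area formula: 2A = Σ (x_i·y_{i+1} − x_{i+1}·y_i), indices taken mod 5.
P→Q: (-6)(9) − (-15)(5) = 21
Q→R: (-15)(-9) − (-6)(9) = 189
R→S: (-6)(-10) − (11)(-9) = 159
S→T: (11)(11) − (12)(-10) = 241
T→P: (12)(5) − (-6)(11) = 126
Σ = 736
Area = |Σ|/2 = 368.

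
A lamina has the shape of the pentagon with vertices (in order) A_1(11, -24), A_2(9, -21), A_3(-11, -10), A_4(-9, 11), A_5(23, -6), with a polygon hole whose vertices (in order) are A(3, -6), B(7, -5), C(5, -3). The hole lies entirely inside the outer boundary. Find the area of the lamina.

Outer boundary:
Apply Gauss's area formula: 2A = Σ (x_i·y_{i+1} − x_{i+1}·y_i), indices taken mod 5.
Cross-terms: -15, -321, -211, -199, -486  ⇒  Σ = -1232
Area = |Σ|/2 = 616.
Hole:
Apply the shoelace formula: 2A = Σ (x_i·y_{i+1} − x_{i+1}·y_i), indices taken mod 3.
A→B: (3)(-5) − (7)(-6) = 27
B→C: (7)(-3) − (5)(-5) = 4
C→A: (5)(-6) − (3)(-3) = -21
Σ = 10
Area = |Σ|/2 = 5.
Net area = 616 − 5 = 611.

611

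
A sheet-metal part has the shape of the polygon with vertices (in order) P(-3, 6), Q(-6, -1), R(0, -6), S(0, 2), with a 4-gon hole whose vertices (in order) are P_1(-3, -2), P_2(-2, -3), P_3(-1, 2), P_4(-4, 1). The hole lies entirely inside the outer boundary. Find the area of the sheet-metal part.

32.5

Outer boundary:
Σ = (39) + (36) + (0) + (6) = 81
Area = |Σ|/2 = 40.5.
Hole:
Apply the surveyor's formula: 2A = Σ (x_i·y_{i+1} − x_{i+1}·y_i), indices taken mod 4.
Σ = (5) + (-7) + (7) + (11) = 16
Area = |Σ|/2 = 8.
Net area = 40.5 − 8 = 32.5.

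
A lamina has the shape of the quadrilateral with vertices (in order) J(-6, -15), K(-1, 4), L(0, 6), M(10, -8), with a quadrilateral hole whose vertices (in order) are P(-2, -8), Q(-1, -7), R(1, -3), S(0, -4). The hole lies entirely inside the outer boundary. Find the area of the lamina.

Outer boundary:
Apply the surveyor's formula: 2A = Σ (x_i·y_{i+1} − x_{i+1}·y_i), indices taken mod 4.
J→K: (-6)(4) − (-1)(-15) = -39
K→L: (-1)(6) − (0)(4) = -6
L→M: (0)(-8) − (10)(6) = -60
M→J: (10)(-15) − (-6)(-8) = -198
Σ = -303
Area = |Σ|/2 = 151.5.
Hole:
Apply Gauss's area formula: 2A = Σ (x_i·y_{i+1} − x_{i+1}·y_i), indices taken mod 4.
Σ = (6) + (10) + (-4) + (-8) = 4
Area = |Σ|/2 = 2.
Net area = 151.5 − 2 = 149.5.

149.5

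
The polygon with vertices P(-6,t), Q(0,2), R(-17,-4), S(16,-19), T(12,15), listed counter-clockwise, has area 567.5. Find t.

14

Write out the shoelace sum; only the two edges meeting at P involve t:
2·Area = [(12·t − (-6)·15) + ((-6)·2 − 0·t)] + 889
       = 12·t + 967 = 1135
⇒ t = 14.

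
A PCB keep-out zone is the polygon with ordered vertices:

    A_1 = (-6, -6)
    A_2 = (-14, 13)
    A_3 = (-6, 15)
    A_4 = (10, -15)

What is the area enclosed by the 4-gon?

252

Apply the shoelace formula: 2A = Σ (x_i·y_{i+1} − x_{i+1}·y_i), indices taken mod 4.
Σ = (-162) + (-132) + (-60) + (-150) = -504
Area = |Σ|/2 = 252.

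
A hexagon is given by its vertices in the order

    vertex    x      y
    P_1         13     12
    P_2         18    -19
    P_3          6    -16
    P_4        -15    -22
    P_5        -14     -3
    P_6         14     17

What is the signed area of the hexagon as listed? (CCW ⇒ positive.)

Σ = (-463) + (-174) + (-372) + (-263) + (-196) + (-53) = -1521
Signed area = Σ/2 = -760.5 (negative ⇒ clockwise traversal).

-760.5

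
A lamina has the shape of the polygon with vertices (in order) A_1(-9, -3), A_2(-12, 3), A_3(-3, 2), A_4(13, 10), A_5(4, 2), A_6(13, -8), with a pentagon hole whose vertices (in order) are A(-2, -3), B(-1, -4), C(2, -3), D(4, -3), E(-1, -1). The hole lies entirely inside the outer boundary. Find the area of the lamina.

Outer boundary:
Apply the shoelace formula: 2A = Σ (x_i·y_{i+1} − x_{i+1}·y_i), indices taken mod 6.
Σ = (-63) + (-15) + (-56) + (-14) + (-58) + (-111) = -317
Area = |Σ|/2 = 158.5.
Hole:
Apply the shoelace (surveyor's) formula: 2A = Σ (x_i·y_{i+1} − x_{i+1}·y_i), indices taken mod 5.
Σ = (5) + (11) + (6) + (-7) + (1) = 16
Area = |Σ|/2 = 8.
Net area = 158.5 − 8 = 150.5.

150.5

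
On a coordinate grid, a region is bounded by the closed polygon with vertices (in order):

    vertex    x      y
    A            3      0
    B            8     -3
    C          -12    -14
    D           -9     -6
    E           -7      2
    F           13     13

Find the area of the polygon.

Apply the shoelace (surveyor's) formula: 2A = Σ (x_i·y_{i+1} − x_{i+1}·y_i), indices taken mod 6.
Cross-terms: -9, -148, -54, -60, -117, -39  ⇒  Σ = -427
Area = |Σ|/2 = 213.5.

213.5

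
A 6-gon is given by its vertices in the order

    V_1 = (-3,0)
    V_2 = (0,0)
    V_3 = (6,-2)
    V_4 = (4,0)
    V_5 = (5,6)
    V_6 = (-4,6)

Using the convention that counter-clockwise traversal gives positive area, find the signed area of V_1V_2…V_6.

52

V_1→V_2: (-3)(0) − (0)(0) = 0
V_2→V_3: (0)(-2) − (6)(0) = 0
V_3→V_4: (6)(0) − (4)(-2) = 8
V_4→V_5: (4)(6) − (5)(0) = 24
V_5→V_6: (5)(6) − (-4)(6) = 54
V_6→V_1: (-4)(0) − (-3)(6) = 18
Σ = 104
Signed area = Σ/2 = 52 (positive ⇒ counter-clockwise traversal).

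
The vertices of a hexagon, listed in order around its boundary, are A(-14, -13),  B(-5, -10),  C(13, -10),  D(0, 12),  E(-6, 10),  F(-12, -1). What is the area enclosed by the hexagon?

375.5

Σ = (75) + (180) + (156) + (72) + (126) + (142) = 751
Area = |Σ|/2 = 375.5.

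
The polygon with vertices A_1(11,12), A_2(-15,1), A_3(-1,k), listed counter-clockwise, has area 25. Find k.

5

Write out the shoelace sum; only the two edges meeting at A_3 involve k:
2·Area = [((-15)·k − (-1)·1) + ((-1)·12 − 11·k)] + 191
       = -26·k + 180 = 50
⇒ k = 5.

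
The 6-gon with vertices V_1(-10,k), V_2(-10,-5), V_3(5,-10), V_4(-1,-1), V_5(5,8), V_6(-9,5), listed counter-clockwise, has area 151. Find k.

-2

Write out the shoelace sum; only the two edges meeting at V_1 involve k:
2·Area = [((-9)·k − (-10)·5) + ((-10)·(-5) − (-10)·k)] + 204
       = 1·k + 304 = 302
⇒ k = -2.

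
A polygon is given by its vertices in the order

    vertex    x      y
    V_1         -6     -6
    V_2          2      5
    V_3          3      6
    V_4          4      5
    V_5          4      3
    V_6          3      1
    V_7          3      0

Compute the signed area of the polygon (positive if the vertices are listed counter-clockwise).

Apply the surveyor's formula: 2A = Σ (x_i·y_{i+1} − x_{i+1}·y_i), indices taken mod 7.
Cross-terms: -18, -3, -9, -8, -5, -3, -18  ⇒  Σ = -64
Signed area = Σ/2 = -32 (negative ⇒ clockwise traversal).

-32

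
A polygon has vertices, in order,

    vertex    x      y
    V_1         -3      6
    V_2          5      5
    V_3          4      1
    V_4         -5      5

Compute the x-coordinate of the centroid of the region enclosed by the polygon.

13/15

Apply the surveyor's formula. First the cross-terms c_i = x_i·y_{i+1} − x_{i+1}·y_i:
  -45, -15, 25, -15  ⇒  2A = -50, A = -25.
Then Σ (x_i + x_{i+1})·c_i = -130, so x̄ = -130 / (6·(-25)) = 13/15.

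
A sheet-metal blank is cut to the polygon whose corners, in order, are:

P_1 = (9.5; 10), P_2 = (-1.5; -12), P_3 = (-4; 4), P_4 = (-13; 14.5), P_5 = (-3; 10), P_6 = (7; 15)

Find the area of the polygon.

216.5

Apply Gauss's area formula: 2A = Σ (x_i·y_{i+1} − x_{i+1}·y_i), indices taken mod 6.
Σ = (-99) + (-54) + (-6) + (-86.5) + (-115) + (-72.5) = -433
Area = |Σ|/2 = 216.5.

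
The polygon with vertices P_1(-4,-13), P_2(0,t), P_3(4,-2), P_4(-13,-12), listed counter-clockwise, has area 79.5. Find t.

Write out the shoelace sum; only the two edges meeting at P_2 involve t:
2·Area = [((-4)·t − 0·(-13)) + (0·(-2) − 4·t)] + 47
       = -8·t + 47 = 159
⇒ t = -14.

-14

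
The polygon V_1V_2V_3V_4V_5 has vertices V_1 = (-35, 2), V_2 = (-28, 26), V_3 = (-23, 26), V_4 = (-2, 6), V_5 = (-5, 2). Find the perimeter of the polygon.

|V_1V_2| = √((7)² + (24)²) = √625 = 25
|V_2V_3| = √((5)² + (0)²) = √25 = 5
|V_3V_4| = √((21)² + (-20)²) = √841 = 29
|V_4V_5| = √((-3)² + (-4)²) = √25 = 5
|V_5V_1| = √((-30)² + (0)²) = √900 = 30
Perimeter = 25 + 5 + 29 + 5 + 30 = 94.

94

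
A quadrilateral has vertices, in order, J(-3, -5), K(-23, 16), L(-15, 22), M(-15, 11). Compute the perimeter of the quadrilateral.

|JK| = √((-20)² + (21)²) = √841 = 29
|KL| = √((8)² + (6)²) = √100 = 10
|LM| = √((0)² + (-11)²) = √121 = 11
|MJ| = √((12)² + (-16)²) = √400 = 20
Perimeter = 29 + 10 + 11 + 20 = 70.

70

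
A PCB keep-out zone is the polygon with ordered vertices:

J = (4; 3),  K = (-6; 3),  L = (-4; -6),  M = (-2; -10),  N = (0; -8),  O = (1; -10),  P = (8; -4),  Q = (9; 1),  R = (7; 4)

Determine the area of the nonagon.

142

Cross-terms: 30, 48, 28, 16, 8, 76, 44, 29, 5  ⇒  Σ = 284
Area = |Σ|/2 = 142.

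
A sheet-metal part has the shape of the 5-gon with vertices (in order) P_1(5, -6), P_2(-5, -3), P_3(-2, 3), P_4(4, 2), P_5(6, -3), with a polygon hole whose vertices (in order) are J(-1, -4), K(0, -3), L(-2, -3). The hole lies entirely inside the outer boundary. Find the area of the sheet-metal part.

Outer boundary:
Apply the surveyor's formula: 2A = Σ (x_i·y_{i+1} − x_{i+1}·y_i), indices taken mod 5.
Σ = (-45) + (-21) + (-16) + (-24) + (-21) = -127
Area = |Σ|/2 = 63.5.
Hole:
Cross-terms: 3, -6, 5  ⇒  Σ = 2
Area = |Σ|/2 = 1.
Net area = 63.5 − 1 = 62.5.

62.5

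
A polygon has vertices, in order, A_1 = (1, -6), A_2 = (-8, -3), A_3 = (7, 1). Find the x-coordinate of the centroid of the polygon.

Apply the shoelace (surveyor's) formula. First the cross-terms c_i = x_i·y_{i+1} − x_{i+1}·y_i:
  -51, 13, -43  ⇒  2A = -81, A = -40.5.
Then Σ (x_i + x_{i+1})·c_i = 0, so x̄ = 0 / (6·(-40.5)) = 0.

0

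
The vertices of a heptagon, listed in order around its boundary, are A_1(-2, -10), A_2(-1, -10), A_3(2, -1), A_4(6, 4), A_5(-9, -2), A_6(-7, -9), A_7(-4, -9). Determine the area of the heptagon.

Σ = (10) + (21) + (14) + (24) + (67) + (27) + (22) = 185
Area = |Σ|/2 = 92.5.

92.5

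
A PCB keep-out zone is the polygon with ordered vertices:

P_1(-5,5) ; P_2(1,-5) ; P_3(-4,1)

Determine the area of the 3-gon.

P_1→P_2: (-5)(-5) − (1)(5) = 20
P_2→P_3: (1)(1) − (-4)(-5) = -19
P_3→P_1: (-4)(5) − (-5)(1) = -15
Σ = -14
Area = |Σ|/2 = 7.

7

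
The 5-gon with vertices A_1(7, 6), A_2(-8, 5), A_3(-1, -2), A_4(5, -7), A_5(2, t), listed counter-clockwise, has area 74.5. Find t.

The doubled signed area Σ (x_i y_{i+1} − x_{i+1} y_i) is linear in t.
With t=0 it equals 147; the coefficient of t is -2 (from the two edges through A_5).
So -2·t + 147 = 2·74.5 = 149 ⇒ t = -1.

-1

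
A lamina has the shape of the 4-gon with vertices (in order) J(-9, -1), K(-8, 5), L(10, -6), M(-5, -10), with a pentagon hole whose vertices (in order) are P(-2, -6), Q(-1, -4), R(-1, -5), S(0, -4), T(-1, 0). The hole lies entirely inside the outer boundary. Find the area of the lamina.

130.5

Outer boundary:
Apply Gauss's area formula: 2A = Σ (x_i·y_{i+1} − x_{i+1}·y_i), indices taken mod 4.
Cross-terms: -53, -2, -130, -85  ⇒  Σ = -270
Area = |Σ|/2 = 135.
Hole:
Apply the shoelace (surveyor's) formula: 2A = Σ (x_i·y_{i+1} − x_{i+1}·y_i), indices taken mod 5.
Cross-terms: 2, 1, 4, -4, 6  ⇒  Σ = 9
Area = |Σ|/2 = 4.5.
Net area = 135 − 4.5 = 130.5.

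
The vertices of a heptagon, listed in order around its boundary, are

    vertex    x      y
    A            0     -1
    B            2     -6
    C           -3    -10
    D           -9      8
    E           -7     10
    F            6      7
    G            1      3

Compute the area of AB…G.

141.5

Σ = (2) + (-38) + (-114) + (-34) + (-109) + (11) + (-1) = -283
Area = |Σ|/2 = 141.5.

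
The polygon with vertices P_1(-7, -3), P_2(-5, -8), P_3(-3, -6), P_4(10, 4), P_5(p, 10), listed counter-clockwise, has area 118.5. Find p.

The doubled signed area Σ (x_i y_{i+1} − x_{i+1} y_i) is linear in p.
With p=0 it equals 265; the coefficient of p is -7 (from the two edges through P_5).
So -7·p + 265 = 2·118.5 = 237 ⇒ p = 4.

4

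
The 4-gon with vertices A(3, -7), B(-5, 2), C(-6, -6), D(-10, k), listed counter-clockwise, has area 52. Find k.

-9

Write out the shoelace sum; only the two edges meeting at D involve k:
2·Area = [((-6)·k − (-10)·(-6)) + ((-10)·(-7) − 3·k)] + 13
       = -9·k + 23 = 104
⇒ k = -9.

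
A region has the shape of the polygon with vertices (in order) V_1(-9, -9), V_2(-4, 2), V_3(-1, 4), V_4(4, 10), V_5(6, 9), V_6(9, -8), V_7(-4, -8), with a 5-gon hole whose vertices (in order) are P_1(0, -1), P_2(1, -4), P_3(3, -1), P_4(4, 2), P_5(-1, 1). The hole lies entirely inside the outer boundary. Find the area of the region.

179

Outer boundary:
V_1→V_2: (-9)(2) − (-4)(-9) = -54
V_2→V_3: (-4)(4) − (-1)(2) = -14
V_3→V_4: (-1)(10) − (4)(4) = -26
V_4→V_5: (4)(9) − (6)(10) = -24
V_5→V_6: (6)(-8) − (9)(9) = -129
V_6→V_7: (9)(-8) − (-4)(-8) = -104
V_7→V_1: (-4)(-9) − (-9)(-8) = -36
Σ = -387
Area = |Σ|/2 = 193.5.
Hole:
Apply Gauss's area formula: 2A = Σ (x_i·y_{i+1} − x_{i+1}·y_i), indices taken mod 5.
Σ = (1) + (11) + (10) + (6) + (1) = 29
Area = |Σ|/2 = 14.5.
Net area = 193.5 − 14.5 = 179.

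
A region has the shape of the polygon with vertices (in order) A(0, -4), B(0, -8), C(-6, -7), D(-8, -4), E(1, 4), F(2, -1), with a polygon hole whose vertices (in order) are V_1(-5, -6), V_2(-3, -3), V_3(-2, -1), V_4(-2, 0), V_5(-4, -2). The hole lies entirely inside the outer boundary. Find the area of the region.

Outer boundary:
Σ = (0) + (-48) + (-32) + (-28) + (-9) + (-8) = -125
Area = |Σ|/2 = 62.5.
Hole:
Cross-terms: -3, -3, -2, 4, 14  ⇒  Σ = 10
Area = |Σ|/2 = 5.
Net area = 62.5 − 5 = 57.5.

57.5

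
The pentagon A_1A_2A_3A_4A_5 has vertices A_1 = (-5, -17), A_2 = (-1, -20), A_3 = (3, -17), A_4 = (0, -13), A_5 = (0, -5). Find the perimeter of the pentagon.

36

|A_1A_2| = √((4)² + (-3)²) = √25 = 5
|A_2A_3| = √((4)² + (3)²) = √25 = 5
|A_3A_4| = √((-3)² + (4)²) = √25 = 5
|A_4A_5| = √((0)² + (8)²) = √64 = 8
|A_5A_1| = √((-5)² + (-12)²) = √169 = 13
Perimeter = 5 + 5 + 5 + 8 + 13 = 36.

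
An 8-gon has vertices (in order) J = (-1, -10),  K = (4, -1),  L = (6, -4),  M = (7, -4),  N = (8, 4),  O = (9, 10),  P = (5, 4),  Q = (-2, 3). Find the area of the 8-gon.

85.5

Apply the surveyor's formula: 2A = Σ (x_i·y_{i+1} − x_{i+1}·y_i), indices taken mod 8.
Cross-terms: 41, -10, 4, 60, 44, -14, 23, 23  ⇒  Σ = 171
Area = |Σ|/2 = 85.5.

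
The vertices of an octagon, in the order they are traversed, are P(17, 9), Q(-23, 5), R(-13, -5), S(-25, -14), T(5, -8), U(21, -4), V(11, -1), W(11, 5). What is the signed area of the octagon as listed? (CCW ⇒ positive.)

Apply the surveyor's formula: 2A = Σ (x_i·y_{i+1} − x_{i+1}·y_i), indices taken mod 8.
Cross-terms: 292, 180, 57, 270, 148, 23, 66, 14  ⇒  Σ = 1050
Signed area = Σ/2 = 525 (positive ⇒ counter-clockwise traversal).

525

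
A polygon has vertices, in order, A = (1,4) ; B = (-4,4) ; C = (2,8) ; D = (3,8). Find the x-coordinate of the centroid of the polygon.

1/18

Apply the shoelace formula. First the cross-terms c_i = x_i·y_{i+1} − x_{i+1}·y_i:
  20, -40, -8, 4  ⇒  2A = -24, A = -12.
Then Σ (x_i + x_{i+1})·c_i = -4, so x̄ = -4 / (6·(-12)) = 1/18.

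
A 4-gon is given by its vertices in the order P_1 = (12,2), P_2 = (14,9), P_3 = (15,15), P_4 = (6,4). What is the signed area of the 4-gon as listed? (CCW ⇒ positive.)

Apply the surveyor's formula: 2A = Σ (x_i·y_{i+1} − x_{i+1}·y_i), indices taken mod 4.
Σ = (80) + (75) + (-30) + (-36) = 89
Signed area = Σ/2 = 44.5 (positive ⇒ counter-clockwise traversal).

44.5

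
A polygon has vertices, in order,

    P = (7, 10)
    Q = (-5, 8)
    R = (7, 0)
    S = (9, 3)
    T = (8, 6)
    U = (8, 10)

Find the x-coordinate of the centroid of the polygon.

Apply the surveyor's formula. First the cross-terms c_i = x_i·y_{i+1} − x_{i+1}·y_i:
  106, -56, 21, 30, 32, 10  ⇒  2A = 143, A = 71.5.
Then Σ (x_i + x_{i+1})·c_i = 1608, so x̄ = 1608 / (6·71.5) = 536/143.

536/143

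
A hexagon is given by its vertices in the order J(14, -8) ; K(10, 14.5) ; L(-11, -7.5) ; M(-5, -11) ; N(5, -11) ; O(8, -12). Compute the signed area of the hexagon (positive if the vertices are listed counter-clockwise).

Σ = (283) + (84.5) + (83.5) + (110) + (28) + (104) = 693
Signed area = Σ/2 = 346.5 (positive ⇒ counter-clockwise traversal).

346.5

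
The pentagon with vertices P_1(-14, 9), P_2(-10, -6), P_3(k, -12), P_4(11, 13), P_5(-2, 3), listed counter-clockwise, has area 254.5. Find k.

0

Write out the shoelace sum; only the two edges meeting at P_3 involve k:
2·Area = [((-10)·(-12) − k·(-6)) + (k·13 − 11·(-12))] + 257
       = 19·k + 509 = 509
⇒ k = 0.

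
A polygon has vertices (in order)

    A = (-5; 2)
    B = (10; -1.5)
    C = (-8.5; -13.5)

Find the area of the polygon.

122.375

Apply the shoelace formula: 2A = Σ (x_i·y_{i+1} − x_{i+1}·y_i), indices taken mod 3.
Cross-terms: -12.5, -147.75, -84.5  ⇒  Σ = -244.75
Area = |Σ|/2 = 122.375.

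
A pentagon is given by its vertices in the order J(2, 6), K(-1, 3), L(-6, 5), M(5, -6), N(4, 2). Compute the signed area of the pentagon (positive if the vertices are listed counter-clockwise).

Apply the shoelace (surveyor's) formula: 2A = Σ (x_i·y_{i+1} − x_{i+1}·y_i), indices taken mod 5.
Cross-terms: 12, 13, 11, 34, 20  ⇒  Σ = 90
Signed area = Σ/2 = 45 (positive ⇒ counter-clockwise traversal).

45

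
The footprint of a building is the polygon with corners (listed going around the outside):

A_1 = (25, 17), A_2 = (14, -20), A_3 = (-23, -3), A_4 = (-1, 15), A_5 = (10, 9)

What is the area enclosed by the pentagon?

901

A_1→A_2: (25)(-20) − (14)(17) = -738
A_2→A_3: (14)(-3) − (-23)(-20) = -502
A_3→A_4: (-23)(15) − (-1)(-3) = -348
A_4→A_5: (-1)(9) − (10)(15) = -159
A_5→A_1: (10)(17) − (25)(9) = -55
Σ = -1802
Area = |Σ|/2 = 901.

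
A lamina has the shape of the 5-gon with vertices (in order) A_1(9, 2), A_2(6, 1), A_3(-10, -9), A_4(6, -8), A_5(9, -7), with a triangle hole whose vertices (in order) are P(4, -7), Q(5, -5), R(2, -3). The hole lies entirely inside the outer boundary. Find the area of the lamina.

95

Outer boundary:
Σ = (-3) + (-44) + (134) + (30) + (81) = 198
Area = |Σ|/2 = 99.
Hole:
Apply the shoelace (surveyor's) formula: 2A = Σ (x_i·y_{i+1} − x_{i+1}·y_i), indices taken mod 3.
Cross-terms: 15, -5, -2  ⇒  Σ = 8
Area = |Σ|/2 = 4.
Net area = 99 − 4 = 95.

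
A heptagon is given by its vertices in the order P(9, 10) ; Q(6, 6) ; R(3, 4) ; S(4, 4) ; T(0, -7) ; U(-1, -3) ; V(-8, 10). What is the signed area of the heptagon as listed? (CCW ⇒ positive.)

-121.5

Apply the shoelace (surveyor's) formula: 2A = Σ (x_i·y_{i+1} − x_{i+1}·y_i), indices taken mod 7.
Σ = (-6) + (6) + (-4) + (-28) + (-7) + (-34) + (-170) = -243
Signed area = Σ/2 = -121.5 (negative ⇒ clockwise traversal).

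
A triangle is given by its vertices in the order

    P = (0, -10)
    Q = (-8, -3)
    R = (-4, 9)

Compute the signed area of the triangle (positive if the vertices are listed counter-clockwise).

-62

Cross-terms: -80, -84, 40  ⇒  Σ = -124
Signed area = Σ/2 = -62 (negative ⇒ clockwise traversal).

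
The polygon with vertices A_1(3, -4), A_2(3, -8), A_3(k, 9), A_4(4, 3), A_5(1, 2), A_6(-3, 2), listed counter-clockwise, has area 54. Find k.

10

The doubled signed area Σ (x_i y_{i+1} − x_{i+1} y_i) is linear in k.
With k=0 it equals -2; the coefficient of k is 11 (from the two edges through A_3).
So 11·k + -2 = 2·54 = 108 ⇒ k = 10.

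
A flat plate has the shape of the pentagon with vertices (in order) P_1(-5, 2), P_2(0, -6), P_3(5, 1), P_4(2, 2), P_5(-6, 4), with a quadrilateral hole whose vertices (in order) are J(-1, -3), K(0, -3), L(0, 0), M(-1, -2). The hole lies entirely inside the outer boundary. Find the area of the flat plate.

46

Outer boundary:
P_1→P_2: (-5)(-6) − (0)(2) = 30
P_2→P_3: (0)(1) − (5)(-6) = 30
P_3→P_4: (5)(2) − (2)(1) = 8
P_4→P_5: (2)(4) − (-6)(2) = 20
P_5→P_1: (-6)(2) − (-5)(4) = 8
Σ = 96
Area = |Σ|/2 = 48.
Hole:
Σ = (3) + (0) + (0) + (1) = 4
Area = |Σ|/2 = 2.
Net area = 48 − 2 = 46.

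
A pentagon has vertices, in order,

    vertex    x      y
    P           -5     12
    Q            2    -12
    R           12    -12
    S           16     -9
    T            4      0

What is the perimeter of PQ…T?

|PQ| = √((7)² + (-24)²) = √625 = 25
|QR| = √((10)² + (0)²) = √100 = 10
|RS| = √((4)² + (3)²) = √25 = 5
|ST| = √((-12)² + (9)²) = √225 = 15
|TP| = √((-9)² + (12)²) = √225 = 15
Perimeter = 25 + 10 + 5 + 15 + 15 = 70.

70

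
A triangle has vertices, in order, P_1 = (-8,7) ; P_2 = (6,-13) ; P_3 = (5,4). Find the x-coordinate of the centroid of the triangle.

Apply the surveyor's formula. First the cross-terms c_i = x_i·y_{i+1} − x_{i+1}·y_i:
  62, 89, 67  ⇒  2A = 218, A = 109.
Then Σ (x_i + x_{i+1})·c_i = 654, so x̄ = 654 / (6·109) = 1.

1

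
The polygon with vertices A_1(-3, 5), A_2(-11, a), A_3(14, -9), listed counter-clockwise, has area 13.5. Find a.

The doubled signed area Σ (x_i y_{i+1} − x_{i+1} y_i) is linear in a.
With a=0 it equals 197; the coefficient of a is -17 (from the two edges through A_2).
So -17·a + 197 = 2·13.5 = 27 ⇒ a = 10.

10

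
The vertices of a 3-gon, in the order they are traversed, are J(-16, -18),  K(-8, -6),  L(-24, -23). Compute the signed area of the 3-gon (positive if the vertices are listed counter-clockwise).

Apply the surveyor's formula: 2A = Σ (x_i·y_{i+1} − x_{i+1}·y_i), indices taken mod 3.
Cross-terms: -48, 40, 64  ⇒  Σ = 56
Signed area = Σ/2 = 28 (positive ⇒ counter-clockwise traversal).

28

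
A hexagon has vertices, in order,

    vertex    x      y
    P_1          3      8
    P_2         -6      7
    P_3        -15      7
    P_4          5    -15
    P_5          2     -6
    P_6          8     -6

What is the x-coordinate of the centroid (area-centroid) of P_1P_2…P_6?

Apply the shoelace (surveyor's) formula. First the cross-terms c_i = x_i·y_{i+1} − x_{i+1}·y_i:
  69, 63, 190, 0, 36, 82  ⇒  2A = 440, A = 220.
Then Σ (x_i + x_{i+1})·c_i = -2168, so x̄ = -2168 / (6·220) = -271/165.

-271/165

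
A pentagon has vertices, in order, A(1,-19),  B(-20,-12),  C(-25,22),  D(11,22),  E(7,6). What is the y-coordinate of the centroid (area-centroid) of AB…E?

Apply the shoelace formula. First the cross-terms c_i = x_i·y_{i+1} − x_{i+1}·y_i:
  -392, -740, -792, -88, -139  ⇒  2A = -2151, A = -1075.5.
Then Σ (y_i + y_{i+1})·c_i = -30753, so ȳ = -30753 / (6·(-1075.5)) = 1139/239.

1139/239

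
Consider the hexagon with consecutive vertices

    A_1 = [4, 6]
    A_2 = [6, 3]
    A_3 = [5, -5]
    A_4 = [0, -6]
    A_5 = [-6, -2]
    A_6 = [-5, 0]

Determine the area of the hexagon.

Σ = (-24) + (-45) + (-30) + (-36) + (-10) + (-30) = -175
Area = |Σ|/2 = 87.5.

87.5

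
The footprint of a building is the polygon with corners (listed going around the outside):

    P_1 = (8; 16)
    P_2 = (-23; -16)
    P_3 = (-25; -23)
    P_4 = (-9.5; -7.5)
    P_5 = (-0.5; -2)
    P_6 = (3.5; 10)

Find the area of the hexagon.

165.625

Σ = (240) + (129) + (-31) + (15.25) + (2) + (-24) = 331.25
Area = |Σ|/2 = 165.625.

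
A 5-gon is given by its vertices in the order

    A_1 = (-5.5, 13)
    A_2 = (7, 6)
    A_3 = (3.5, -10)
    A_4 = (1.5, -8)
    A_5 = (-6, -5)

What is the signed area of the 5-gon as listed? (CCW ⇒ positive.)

Apply Gauss's area formula: 2A = Σ (x_i·y_{i+1} − x_{i+1}·y_i), indices taken mod 5.
Cross-terms: -124, -91, -13, -55.5, -105.5  ⇒  Σ = -389
Signed area = Σ/2 = -194.5 (negative ⇒ clockwise traversal).

-194.5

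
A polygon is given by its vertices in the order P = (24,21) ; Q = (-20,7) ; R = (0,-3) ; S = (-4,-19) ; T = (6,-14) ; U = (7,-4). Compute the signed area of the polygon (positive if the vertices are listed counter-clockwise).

Cross-terms: 588, 60, -12, 170, 74, 243  ⇒  Σ = 1123
Signed area = Σ/2 = 561.5 (positive ⇒ counter-clockwise traversal).

561.5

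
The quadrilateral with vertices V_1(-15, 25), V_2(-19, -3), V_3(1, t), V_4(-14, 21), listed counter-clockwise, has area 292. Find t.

-15

Write out the shoelace sum; only the two edges meeting at V_3 involve t:
2·Area = [((-19)·t − 1·(-3)) + (1·21 − (-14)·t)] + 485
       = -5·t + 509 = 584
⇒ t = -15.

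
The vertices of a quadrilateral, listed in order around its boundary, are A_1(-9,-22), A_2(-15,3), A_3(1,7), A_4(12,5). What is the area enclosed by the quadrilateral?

381.5

Cross-terms: -357, -108, -79, -219  ⇒  Σ = -763
Area = |Σ|/2 = 381.5.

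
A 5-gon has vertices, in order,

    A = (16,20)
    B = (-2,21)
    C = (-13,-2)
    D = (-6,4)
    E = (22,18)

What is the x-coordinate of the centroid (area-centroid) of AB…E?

Apply Gauss's area formula. First the cross-terms c_i = x_i·y_{i+1} − x_{i+1}·y_i:
  376, 277, -64, -196, 152  ⇒  2A = 545, A = 272.5.
Then Σ (x_i + x_{i+1})·c_i = 4965, so x̄ = 4965 / (6·272.5) = 331/109.

331/109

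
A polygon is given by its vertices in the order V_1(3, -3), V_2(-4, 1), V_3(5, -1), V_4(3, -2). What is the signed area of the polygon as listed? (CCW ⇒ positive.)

-10

Apply Gauss's area formula: 2A = Σ (x_i·y_{i+1} − x_{i+1}·y_i), indices taken mod 4.
V_1→V_2: (3)(1) − (-4)(-3) = -9
V_2→V_3: (-4)(-1) − (5)(1) = -1
V_3→V_4: (5)(-2) − (3)(-1) = -7
V_4→V_1: (3)(-3) − (3)(-2) = -3
Σ = -20
Signed area = Σ/2 = -10 (negative ⇒ clockwise traversal).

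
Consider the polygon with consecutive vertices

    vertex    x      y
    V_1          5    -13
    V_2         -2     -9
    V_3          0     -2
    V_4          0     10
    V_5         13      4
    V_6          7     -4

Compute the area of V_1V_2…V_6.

174

Apply the shoelace formula: 2A = Σ (x_i·y_{i+1} − x_{i+1}·y_i), indices taken mod 6.
V_1→V_2: (5)(-9) − (-2)(-13) = -71
V_2→V_3: (-2)(-2) − (0)(-9) = 4
V_3→V_4: (0)(10) − (0)(-2) = 0
V_4→V_5: (0)(4) − (13)(10) = -130
V_5→V_6: (13)(-4) − (7)(4) = -80
V_6→V_1: (7)(-13) − (5)(-4) = -71
Σ = -348
Area = |Σ|/2 = 174.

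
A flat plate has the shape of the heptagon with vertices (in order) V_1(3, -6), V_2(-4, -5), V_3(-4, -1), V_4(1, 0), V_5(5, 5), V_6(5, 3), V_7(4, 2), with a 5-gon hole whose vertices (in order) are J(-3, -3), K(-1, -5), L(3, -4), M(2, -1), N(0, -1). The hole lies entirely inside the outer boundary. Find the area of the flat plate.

Outer boundary:
Apply the shoelace (surveyor's) formula: 2A = Σ (x_i·y_{i+1} − x_{i+1}·y_i), indices taken mod 7.
Σ = (-39) + (-16) + (1) + (5) + (-10) + (-2) + (-30) = -91
Area = |Σ|/2 = 45.5.
Hole:
Cross-terms: 12, 19, 5, -2, -3  ⇒  Σ = 31
Area = |Σ|/2 = 15.5.
Net area = 45.5 − 15.5 = 30.

30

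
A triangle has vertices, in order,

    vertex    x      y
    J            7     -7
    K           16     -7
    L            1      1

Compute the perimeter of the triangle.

|JK| = √((9)² + (0)²) = √81 = 9
|KL| = √((-15)² + (8)²) = √289 = 17
|LJ| = √((6)² + (-8)²) = √100 = 10
Perimeter = 9 + 17 + 10 = 36.

36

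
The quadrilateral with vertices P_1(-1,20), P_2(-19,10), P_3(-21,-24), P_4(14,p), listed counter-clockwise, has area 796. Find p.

3

Write out the shoelace sum; only the two edges meeting at P_4 involve p:
2·Area = [((-21)·p − 14·(-24)) + (14·20 − (-1)·p)] + 1036
       = -20·p + 1652 = 1592
⇒ p = 3.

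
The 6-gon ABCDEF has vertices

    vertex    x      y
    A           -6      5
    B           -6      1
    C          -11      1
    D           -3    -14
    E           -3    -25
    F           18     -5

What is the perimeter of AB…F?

92

|AB| = √((0)² + (-4)²) = √16 = 4
|BC| = √((-5)² + (0)²) = √25 = 5
|CD| = √((8)² + (-15)²) = √289 = 17
|DE| = √((0)² + (-11)²) = √121 = 11
|EF| = √((21)² + (20)²) = √841 = 29
|FA| = √((-24)² + (10)²) = √676 = 26
Perimeter = 4 + 5 + 17 + 11 + 29 + 26 = 92.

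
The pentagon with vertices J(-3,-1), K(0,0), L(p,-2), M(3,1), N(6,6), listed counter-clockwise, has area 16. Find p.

2

The doubled signed area Σ (x_i y_{i+1} − x_{i+1} y_i) is linear in p.
With p=0 it equals 30; the coefficient of p is 1 (from the two edges through L).
So 1·p + 30 = 2·16 = 32 ⇒ p = 2.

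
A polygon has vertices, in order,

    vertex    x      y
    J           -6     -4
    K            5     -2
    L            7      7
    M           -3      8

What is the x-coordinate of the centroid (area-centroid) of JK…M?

54/109

Apply the shoelace formula. First the cross-terms c_i = x_i·y_{i+1} − x_{i+1}·y_i:
  32, 49, 77, 60  ⇒  2A = 218, A = 109.
Then Σ (x_i + x_{i+1})·c_i = 324, so x̄ = 324 / (6·109) = 54/109.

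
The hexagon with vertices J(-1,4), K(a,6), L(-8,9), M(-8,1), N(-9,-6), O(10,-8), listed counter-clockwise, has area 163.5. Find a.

Write out the shoelace sum; only the two edges meeting at K involve a:
2·Area = [((-1)·6 − a·4) + (a·9 − (-8)·6)] + 285
       = 5·a + 327 = 327
⇒ a = 0.

0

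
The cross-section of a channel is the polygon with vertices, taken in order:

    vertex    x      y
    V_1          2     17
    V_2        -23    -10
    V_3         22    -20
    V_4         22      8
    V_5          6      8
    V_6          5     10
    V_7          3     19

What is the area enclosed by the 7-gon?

Apply Gauss's area formula: 2A = Σ (x_i·y_{i+1} − x_{i+1}·y_i), indices taken mod 7.
Σ = (371) + (680) + (616) + (128) + (20) + (65) + (13) = 1893
Area = |Σ|/2 = 946.5.

946.5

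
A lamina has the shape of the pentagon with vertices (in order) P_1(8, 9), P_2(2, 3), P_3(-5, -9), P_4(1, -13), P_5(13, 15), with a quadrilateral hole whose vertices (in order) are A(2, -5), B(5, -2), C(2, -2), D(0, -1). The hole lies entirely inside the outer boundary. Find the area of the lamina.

Outer boundary:
Cross-terms: 6, -3, 74, 184, -3  ⇒  Σ = 258
Area = |Σ|/2 = 129.
Hole:
Cross-terms: 21, -6, -2, 2  ⇒  Σ = 15
Area = |Σ|/2 = 7.5.
Net area = 129 − 7.5 = 121.5.

121.5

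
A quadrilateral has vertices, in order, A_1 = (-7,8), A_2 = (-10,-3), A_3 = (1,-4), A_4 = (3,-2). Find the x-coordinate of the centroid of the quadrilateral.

Apply the surveyor's formula. First the cross-terms c_i = x_i·y_{i+1} − x_{i+1}·y_i:
  101, 43, 10, 10  ⇒  2A = 164, A = 82.
Then Σ (x_i + x_{i+1})·c_i = -2104, so x̄ = -2104 / (6·82) = -526/123.

-526/123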